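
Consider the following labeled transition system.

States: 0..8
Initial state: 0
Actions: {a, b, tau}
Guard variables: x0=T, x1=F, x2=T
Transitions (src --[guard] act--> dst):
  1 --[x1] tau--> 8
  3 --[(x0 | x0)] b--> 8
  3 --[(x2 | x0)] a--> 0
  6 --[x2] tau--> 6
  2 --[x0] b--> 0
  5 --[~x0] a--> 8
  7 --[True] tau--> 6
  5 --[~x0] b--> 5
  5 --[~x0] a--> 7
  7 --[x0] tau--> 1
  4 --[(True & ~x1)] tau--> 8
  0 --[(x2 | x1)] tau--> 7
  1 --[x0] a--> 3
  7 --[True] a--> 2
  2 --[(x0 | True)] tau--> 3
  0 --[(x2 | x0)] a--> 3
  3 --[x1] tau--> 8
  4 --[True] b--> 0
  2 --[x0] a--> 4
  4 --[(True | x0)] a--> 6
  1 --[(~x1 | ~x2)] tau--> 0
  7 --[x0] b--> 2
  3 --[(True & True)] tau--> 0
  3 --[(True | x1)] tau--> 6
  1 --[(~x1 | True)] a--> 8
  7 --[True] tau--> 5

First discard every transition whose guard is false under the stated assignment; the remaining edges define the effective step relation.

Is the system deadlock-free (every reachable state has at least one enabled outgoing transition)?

Answer: DEADLOCK at state 5

Working:
R = {0,1,2,3,4,5,6,7,8}
  0: a→3  tau→7  [2 exit(s)]
  1: a→3  a→8  tau→0  [3 exit(s)]
  2: a→4  b→0  tau→3  [3 exit(s)]
  3: a→0  b→8  tau→0  tau→6  [4 exit(s)]
  4: a→6  b→0  tau→8  [3 exit(s)]
  5: ∅  [no exit]
  6: tau→6  [1 exit(s)]
  7: a→2  b→2  tau→1  tau→5  tau→6  [5 exit(s)]
  8: ∅  [no exit]
trace reaching 5: tau·tau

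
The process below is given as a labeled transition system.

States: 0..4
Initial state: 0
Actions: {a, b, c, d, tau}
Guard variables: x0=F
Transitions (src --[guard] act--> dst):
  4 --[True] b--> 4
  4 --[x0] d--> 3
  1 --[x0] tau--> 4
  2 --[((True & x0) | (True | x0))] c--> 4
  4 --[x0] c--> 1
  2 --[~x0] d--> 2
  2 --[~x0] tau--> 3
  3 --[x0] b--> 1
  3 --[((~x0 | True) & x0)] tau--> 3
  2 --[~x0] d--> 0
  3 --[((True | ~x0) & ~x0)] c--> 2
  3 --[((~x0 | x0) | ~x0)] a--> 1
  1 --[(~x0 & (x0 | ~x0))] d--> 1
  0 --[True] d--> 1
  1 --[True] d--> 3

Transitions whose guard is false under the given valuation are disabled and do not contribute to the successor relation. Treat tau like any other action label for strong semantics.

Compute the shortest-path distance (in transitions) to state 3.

Layered search for 3:
  depth 0: {0}
  depth 1: {1}
  depth 2: {3}
first hit 3 at d=2 via d·d

Answer: 2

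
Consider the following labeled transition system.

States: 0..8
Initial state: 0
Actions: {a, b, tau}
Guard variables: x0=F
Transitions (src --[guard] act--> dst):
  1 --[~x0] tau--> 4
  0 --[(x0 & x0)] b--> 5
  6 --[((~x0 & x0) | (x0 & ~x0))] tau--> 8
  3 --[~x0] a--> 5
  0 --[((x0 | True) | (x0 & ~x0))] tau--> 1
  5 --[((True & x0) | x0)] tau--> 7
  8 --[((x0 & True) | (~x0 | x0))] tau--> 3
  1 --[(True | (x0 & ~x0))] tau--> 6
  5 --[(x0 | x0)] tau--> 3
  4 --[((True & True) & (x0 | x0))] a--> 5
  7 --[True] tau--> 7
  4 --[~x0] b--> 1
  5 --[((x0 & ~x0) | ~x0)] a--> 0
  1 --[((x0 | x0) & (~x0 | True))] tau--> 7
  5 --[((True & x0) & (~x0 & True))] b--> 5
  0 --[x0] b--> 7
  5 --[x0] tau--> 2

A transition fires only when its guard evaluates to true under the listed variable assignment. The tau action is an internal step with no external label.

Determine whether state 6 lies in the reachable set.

After dropping false guards: 8 live edges.
L0 = {0}
L1 = {1}  total {0,1}
L2 = {4,6}  total {0,1,4,6}
R = {0,1,4,6}
witness 6: tau·tau

Answer: REACHABLE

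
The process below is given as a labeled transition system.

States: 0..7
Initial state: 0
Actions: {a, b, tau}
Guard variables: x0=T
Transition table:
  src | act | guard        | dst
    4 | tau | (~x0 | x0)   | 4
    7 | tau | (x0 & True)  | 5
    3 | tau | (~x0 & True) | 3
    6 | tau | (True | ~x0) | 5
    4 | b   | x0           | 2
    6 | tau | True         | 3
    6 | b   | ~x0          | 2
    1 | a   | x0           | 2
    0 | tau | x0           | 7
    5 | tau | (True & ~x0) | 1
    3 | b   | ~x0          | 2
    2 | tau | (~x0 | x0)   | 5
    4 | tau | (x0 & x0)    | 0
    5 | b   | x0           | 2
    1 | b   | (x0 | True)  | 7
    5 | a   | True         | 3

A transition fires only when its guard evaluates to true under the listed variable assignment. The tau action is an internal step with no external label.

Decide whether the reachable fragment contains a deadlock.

Reachable = {0,2,3,5,7}
  0: tau→7  [1 out]
  2: tau→5  [1 out]
  3: ∅  [no exit]
  5: a→3  b→2  [2 out]
  7: tau→5  [1 out]
witness 3: tau·tau·a

Answer: DEADLOCK at state 3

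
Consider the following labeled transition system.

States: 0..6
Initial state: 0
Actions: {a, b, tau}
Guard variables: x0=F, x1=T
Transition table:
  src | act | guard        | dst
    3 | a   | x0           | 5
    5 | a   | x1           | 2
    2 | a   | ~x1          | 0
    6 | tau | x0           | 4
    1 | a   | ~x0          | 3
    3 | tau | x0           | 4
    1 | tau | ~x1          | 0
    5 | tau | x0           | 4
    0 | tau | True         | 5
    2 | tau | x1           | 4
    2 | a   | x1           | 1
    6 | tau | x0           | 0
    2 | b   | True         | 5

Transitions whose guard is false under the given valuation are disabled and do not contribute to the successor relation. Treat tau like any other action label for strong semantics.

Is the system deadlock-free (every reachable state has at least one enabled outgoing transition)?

Reachable = {0,1,2,3,4,5}
  0: tau→5  [deg 1]
  1: a→3  [deg 1]
  2: a→1  b→5  tau→4  [deg 3]
  3: ∅  [no exit]
  4: ∅  [no exit]
  5: a→2  [deg 1]
trace reaching 3: tau·a·a·a

Answer: DEADLOCK at state 3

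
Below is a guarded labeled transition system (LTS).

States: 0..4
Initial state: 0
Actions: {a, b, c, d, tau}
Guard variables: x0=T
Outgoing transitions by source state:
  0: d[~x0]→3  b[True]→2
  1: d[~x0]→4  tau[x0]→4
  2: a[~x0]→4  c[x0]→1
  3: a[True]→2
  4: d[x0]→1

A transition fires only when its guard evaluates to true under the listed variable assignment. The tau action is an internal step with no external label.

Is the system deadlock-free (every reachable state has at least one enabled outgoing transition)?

Reachable = {0,1,2,4}
  0: b→2  [1 exit(s)]
  1: tau→4  [1 exit(s)]
  2: c→1  [1 exit(s)]
  4: d→1  [1 exit(s)]

Answer: DEADLOCK-FREE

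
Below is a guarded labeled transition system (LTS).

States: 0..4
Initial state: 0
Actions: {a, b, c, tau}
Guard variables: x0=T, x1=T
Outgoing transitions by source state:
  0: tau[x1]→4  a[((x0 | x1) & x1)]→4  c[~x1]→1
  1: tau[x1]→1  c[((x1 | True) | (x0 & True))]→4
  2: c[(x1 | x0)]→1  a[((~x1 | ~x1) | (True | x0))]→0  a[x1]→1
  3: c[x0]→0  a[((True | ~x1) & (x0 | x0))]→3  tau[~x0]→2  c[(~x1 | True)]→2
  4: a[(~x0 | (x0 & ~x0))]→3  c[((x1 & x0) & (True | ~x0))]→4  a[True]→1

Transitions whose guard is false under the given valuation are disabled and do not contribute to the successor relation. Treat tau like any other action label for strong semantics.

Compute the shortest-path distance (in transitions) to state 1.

Answer: 2

Analysis:
BFS to 1:
  depth 0: {0}
  depth 1: {4}
  depth 2: {1}
first hit 1 at d=2 via a·a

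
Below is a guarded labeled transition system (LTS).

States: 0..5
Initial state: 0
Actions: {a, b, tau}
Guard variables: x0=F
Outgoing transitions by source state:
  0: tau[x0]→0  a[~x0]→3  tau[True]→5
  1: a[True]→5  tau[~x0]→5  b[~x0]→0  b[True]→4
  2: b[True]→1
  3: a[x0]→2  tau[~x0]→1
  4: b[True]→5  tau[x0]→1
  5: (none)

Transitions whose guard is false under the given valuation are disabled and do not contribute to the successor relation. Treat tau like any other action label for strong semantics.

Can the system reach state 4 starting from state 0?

Guard filter leaves 9 enabled edge(s).
L0 = {0}
L1 = {3,5}  cumulative {0,3,5}
L2 = {1}  cumulative {0,1,3,5}
L3 = {4}  cumulative {0,1,3,4,5}
Reachable = {0,1,3,4,5}
witness 4: a·tau·b

Answer: REACHABLE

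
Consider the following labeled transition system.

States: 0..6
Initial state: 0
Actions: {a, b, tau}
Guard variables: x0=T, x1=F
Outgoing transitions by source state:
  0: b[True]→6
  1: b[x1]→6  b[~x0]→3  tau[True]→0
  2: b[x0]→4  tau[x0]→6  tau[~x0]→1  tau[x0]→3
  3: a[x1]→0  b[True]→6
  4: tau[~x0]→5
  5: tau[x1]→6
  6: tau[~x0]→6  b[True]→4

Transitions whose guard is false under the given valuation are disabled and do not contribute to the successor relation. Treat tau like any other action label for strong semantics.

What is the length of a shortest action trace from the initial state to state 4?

BFS to 4:
  Layer 0: {0}
  Layer 1: {6}
  Layer 2: {4}
depth(4)=2, e.g. b·b

Answer: 2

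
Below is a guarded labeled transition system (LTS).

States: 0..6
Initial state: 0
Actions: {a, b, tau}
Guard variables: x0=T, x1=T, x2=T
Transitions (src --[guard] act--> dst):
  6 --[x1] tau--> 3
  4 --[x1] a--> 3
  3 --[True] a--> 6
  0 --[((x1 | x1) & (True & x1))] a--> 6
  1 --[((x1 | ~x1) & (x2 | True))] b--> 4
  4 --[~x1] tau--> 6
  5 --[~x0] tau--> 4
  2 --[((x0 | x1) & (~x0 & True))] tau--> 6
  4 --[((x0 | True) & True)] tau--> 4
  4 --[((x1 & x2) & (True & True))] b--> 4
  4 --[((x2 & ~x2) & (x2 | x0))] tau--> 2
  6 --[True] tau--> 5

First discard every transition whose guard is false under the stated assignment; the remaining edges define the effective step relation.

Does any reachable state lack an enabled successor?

Reach set: {0,3,5,6}
  0: a→6  [1 exit(s)]
  3: a→6  [1 exit(s)]
  5: ∅  [deadlock]
  6: tau→3  tau→5  [2 exit(s)]
trace reaching 5: a·tau

Answer: DEADLOCK at state 5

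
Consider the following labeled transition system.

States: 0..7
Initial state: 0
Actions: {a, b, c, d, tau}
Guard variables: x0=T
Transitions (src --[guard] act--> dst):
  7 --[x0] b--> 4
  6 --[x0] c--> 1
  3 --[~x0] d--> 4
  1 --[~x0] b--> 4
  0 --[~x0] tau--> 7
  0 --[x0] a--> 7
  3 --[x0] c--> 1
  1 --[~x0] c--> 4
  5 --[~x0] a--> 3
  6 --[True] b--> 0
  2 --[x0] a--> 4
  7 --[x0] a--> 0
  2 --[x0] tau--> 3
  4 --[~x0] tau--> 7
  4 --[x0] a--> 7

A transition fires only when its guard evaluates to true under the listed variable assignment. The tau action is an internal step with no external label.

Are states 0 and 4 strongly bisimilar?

Compute ~ classes (split until stable):
  π0 = {{0,1,2,3,4,5,6,7}}
  π1 = {{0,4},{1,5},{2},{3},{6},{7}}
6 equivalence class(es) (converged in 2)
0∈{0,4}, 4∈{0,4}

Answer: BISIMILAR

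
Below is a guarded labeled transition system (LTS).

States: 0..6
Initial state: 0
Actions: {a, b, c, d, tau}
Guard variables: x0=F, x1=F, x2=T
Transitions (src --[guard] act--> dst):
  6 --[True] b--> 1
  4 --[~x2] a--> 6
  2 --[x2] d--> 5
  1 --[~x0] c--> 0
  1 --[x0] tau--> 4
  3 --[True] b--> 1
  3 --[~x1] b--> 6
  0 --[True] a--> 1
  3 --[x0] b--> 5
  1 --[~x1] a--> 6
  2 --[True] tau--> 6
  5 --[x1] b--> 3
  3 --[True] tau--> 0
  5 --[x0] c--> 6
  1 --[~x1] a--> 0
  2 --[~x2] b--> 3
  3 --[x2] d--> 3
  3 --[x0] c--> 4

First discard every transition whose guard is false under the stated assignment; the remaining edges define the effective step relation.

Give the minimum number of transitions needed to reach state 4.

Answer: UNREACHABLE

Analysis:
BFS to 4:
  L0 = {0}
  L1 = {1}
  L2 = {6}
4 never appears.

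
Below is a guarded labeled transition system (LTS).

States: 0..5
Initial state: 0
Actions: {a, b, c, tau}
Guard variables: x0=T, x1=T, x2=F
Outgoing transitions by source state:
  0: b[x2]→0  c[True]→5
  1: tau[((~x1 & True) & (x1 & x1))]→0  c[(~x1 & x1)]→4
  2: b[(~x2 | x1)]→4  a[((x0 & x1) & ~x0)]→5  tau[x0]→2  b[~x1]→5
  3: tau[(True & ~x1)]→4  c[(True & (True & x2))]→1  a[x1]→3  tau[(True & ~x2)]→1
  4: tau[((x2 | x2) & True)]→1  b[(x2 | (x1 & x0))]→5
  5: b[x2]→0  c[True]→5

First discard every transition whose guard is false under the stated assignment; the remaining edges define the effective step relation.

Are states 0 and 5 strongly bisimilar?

Answer: BISIMILAR

Working:
Refine partition for ~:
  P[0] = {{0,1,2,3,4,5}}
  P[1] = {{0,5},{1},{2},{3},{4}}
stable after 2 split(s): 5 block(s)
[0]={0,5}  [5]={0,5}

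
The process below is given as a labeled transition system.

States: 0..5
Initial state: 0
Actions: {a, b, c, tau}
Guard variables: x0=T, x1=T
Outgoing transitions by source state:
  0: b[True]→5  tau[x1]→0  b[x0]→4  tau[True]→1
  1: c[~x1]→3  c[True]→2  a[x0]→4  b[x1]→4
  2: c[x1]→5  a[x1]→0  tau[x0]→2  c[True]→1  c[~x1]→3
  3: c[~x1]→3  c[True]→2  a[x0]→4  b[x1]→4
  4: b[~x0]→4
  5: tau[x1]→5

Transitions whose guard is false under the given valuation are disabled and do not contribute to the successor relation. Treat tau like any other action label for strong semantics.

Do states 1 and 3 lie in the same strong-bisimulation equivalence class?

Refine partition for ~:
  round 0: {{0,1,2,3,4,5}}
  round 1: {{0},{1,3},{2},{4},{5}}
5 equivalence class(es) (converged in 2)
class of 1: {1,3}; class of 3: {1,3}

Answer: BISIMILAR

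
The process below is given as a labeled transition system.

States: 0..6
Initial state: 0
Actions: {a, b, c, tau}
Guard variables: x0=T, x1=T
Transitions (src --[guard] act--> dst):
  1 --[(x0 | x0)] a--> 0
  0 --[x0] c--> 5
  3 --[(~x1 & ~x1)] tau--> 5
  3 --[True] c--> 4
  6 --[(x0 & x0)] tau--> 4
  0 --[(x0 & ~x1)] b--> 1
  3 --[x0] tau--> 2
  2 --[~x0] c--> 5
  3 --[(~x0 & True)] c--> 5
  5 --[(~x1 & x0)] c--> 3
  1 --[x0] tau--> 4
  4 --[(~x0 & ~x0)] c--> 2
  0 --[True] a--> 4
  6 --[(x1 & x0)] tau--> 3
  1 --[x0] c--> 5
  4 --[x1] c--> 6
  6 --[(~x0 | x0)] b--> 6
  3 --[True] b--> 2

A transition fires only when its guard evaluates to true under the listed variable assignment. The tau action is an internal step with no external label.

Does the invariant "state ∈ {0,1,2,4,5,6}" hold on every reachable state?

Answer: INVARIANT VIOLATED at state 3

Working:
Inv-set: {0,1,2,4,5,6}
Reach set: {0,2,3,4,5,6}
  0: ok
  2: ok
  3: outside
  4: ok
  5: ok
  6: ok
counterexample path to 3: a·c·tau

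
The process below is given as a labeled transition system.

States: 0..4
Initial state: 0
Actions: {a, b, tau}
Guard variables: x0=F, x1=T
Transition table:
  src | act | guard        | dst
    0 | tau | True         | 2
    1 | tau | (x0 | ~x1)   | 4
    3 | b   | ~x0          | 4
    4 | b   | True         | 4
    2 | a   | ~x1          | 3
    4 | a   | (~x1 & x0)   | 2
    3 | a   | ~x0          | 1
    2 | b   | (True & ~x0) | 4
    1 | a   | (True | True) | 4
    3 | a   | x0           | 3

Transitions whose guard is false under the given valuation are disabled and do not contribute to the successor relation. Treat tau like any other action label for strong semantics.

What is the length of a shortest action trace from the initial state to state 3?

Breadth-first toward 3:
  depth 0: {0}
  depth 1: {2}
  depth 2: {4}
3 never appears.

Answer: UNREACHABLE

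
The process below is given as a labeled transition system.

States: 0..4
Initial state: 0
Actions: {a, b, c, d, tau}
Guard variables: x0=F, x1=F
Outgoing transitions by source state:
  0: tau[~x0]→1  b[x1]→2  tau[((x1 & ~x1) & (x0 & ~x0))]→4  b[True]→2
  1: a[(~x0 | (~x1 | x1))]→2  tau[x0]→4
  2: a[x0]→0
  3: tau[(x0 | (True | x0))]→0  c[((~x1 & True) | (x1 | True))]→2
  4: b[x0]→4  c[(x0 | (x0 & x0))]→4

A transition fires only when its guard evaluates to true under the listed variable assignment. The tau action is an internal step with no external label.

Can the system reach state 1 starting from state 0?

Guard filter leaves 5 enabled edge(s).
depth 0: {0}
depth 1: {1,2}  total {0,1,2}
Reachable = {0,1,2}
Path to 1: tau

Answer: REACHABLE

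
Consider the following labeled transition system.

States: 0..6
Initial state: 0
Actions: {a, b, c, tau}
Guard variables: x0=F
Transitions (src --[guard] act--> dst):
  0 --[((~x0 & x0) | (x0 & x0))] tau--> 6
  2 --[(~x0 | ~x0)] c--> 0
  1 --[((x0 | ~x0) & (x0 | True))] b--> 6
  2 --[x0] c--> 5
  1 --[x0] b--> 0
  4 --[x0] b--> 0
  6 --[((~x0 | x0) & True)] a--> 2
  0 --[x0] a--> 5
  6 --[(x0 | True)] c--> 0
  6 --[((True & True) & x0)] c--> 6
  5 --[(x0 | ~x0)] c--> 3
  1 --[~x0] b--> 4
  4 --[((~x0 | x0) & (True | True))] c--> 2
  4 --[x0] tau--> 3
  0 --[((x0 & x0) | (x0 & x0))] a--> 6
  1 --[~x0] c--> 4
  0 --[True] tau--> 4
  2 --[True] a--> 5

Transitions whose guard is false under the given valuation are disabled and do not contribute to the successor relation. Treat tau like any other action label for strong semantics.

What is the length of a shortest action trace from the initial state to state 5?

Breadth-first toward 5:
  Layer 0: {0}
  Layer 1: {4}
  Layer 2: {2}
  Layer 3: {5}
5 enters at depth 3; path tau·c·a

Answer: 3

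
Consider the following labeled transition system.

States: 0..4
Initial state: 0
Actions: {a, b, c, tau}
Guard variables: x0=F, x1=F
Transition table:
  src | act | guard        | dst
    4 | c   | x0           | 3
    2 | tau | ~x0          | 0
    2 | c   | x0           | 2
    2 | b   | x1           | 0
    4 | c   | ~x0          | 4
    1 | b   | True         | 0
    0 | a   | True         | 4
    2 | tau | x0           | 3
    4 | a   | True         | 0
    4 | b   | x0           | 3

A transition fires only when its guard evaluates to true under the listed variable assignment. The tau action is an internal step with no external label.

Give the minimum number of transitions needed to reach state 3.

Answer: UNREACHABLE

Analysis:
Layered search for 3:
  Layer 0: {0}
  Layer 1: {4}
3 never appears.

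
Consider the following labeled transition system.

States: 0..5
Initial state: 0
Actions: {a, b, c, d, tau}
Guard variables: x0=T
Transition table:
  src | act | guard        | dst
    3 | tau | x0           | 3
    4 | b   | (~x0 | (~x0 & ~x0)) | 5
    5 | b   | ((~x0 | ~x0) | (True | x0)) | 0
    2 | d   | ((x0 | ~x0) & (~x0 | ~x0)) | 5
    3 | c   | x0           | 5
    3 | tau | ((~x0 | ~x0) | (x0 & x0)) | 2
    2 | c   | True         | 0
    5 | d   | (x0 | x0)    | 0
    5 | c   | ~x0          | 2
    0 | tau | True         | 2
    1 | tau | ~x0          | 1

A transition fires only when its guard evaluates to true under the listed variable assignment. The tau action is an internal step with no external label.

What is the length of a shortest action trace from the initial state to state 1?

Answer: UNREACHABLE

Analysis:
Breadth-first toward 1:
  Layer 0: {0}
  Layer 1: {2}
1 never appears.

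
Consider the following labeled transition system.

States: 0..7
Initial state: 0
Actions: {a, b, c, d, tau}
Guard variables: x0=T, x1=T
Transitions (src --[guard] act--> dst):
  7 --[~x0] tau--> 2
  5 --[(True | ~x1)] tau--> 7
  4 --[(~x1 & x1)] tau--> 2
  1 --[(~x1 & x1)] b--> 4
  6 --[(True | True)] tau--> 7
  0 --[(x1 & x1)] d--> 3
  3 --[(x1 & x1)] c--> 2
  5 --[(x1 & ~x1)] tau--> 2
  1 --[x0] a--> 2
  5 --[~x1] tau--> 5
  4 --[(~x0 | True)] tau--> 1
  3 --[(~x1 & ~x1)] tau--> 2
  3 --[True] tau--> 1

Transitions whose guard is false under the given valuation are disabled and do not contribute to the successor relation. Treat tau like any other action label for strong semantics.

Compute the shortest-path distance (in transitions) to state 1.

BFS to 1:
  L0 = {0}
  L1 = {3}
  L2 = {1,2}
1 enters at depth 2; path d·tau

Answer: 2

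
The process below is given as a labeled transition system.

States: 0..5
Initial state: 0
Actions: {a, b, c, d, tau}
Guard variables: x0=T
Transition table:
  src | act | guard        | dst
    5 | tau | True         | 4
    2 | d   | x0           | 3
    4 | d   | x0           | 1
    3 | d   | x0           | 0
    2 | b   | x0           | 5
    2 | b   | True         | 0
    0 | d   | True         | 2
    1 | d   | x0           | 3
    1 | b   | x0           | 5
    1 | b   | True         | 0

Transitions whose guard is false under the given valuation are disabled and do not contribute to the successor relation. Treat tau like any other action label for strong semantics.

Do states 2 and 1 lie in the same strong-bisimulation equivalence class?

Answer: BISIMILAR

Working:
Compute ~ classes (split until stable):
  π0 = {{0,1,2,3,4,5}}
  π1 = {{0,3,4},{1,2},{5}}
  π2 = {{0,4},{1,2},{3},{5}}
4 equivalence class(es) (converged in 3)
[2]={1,2}  [1]={1,2}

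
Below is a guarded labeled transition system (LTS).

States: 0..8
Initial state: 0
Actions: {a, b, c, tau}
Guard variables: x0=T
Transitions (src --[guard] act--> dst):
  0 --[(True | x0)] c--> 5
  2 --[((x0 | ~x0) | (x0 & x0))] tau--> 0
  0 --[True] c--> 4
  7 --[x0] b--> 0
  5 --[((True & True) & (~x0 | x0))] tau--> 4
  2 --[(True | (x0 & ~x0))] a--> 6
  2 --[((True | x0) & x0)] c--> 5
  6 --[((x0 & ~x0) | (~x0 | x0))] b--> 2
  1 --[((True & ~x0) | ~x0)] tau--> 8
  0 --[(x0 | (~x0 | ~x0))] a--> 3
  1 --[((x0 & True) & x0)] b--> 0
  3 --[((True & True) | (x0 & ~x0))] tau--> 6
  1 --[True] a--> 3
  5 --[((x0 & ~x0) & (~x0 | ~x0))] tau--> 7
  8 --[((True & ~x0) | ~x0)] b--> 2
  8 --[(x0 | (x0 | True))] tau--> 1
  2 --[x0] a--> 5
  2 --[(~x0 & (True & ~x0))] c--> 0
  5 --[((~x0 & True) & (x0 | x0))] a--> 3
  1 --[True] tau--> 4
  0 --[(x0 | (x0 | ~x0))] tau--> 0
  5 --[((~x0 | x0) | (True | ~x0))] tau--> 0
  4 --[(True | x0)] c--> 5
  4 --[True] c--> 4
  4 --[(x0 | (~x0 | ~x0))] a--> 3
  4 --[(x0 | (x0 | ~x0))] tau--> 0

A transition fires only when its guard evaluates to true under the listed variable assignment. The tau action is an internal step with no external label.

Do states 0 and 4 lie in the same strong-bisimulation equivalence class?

Answer: BISIMILAR

Working:
Bisimulation quotient by refinement:
  π0 = {{0,1,2,3,4,5,6,7,8}}
  π1 = {{0,2,4},{1},{3,5,8},{6,7}}
  π2 = {{0,4},{1},{2},{3},{5},{6,7},{8}}
  π3 = {{0,4},{1},{2},{3},{5},{6},{7},{8}}
8 equivalence class(es) (converged in 4)
0∈{0,4}, 4∈{0,4}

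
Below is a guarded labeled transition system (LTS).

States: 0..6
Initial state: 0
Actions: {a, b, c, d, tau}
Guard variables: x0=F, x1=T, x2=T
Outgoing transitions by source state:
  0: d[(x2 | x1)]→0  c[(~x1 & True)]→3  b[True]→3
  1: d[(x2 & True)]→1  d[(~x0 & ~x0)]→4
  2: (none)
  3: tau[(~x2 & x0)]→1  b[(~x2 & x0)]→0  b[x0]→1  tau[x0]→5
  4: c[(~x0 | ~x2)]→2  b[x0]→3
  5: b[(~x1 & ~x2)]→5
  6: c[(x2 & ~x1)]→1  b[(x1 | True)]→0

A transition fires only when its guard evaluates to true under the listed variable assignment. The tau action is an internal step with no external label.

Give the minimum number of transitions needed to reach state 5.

Answer: UNREACHABLE

Working:
Breadth-first toward 5:
  Layer 0: {0}
  Layer 1: {3}
5 never appears.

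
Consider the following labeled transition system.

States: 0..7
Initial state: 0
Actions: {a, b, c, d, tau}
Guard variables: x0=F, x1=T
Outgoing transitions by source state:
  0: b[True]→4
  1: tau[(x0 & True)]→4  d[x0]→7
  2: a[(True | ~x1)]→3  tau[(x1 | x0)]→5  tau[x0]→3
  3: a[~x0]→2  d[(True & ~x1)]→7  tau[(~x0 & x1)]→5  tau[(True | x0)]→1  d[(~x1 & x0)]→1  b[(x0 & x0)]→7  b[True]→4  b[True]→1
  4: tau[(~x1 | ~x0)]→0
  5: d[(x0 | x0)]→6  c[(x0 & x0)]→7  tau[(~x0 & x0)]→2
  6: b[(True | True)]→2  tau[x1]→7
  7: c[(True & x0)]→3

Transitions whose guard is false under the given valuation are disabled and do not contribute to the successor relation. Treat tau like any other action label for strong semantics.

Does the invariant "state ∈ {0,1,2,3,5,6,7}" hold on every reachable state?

Answer: INVARIANT VIOLATED at state 4

Analysis:
Safe = {0,1,2,3,5,6,7}
Reachable = {0,4}
  0: ok
  4: outside
reach 4 via b — violates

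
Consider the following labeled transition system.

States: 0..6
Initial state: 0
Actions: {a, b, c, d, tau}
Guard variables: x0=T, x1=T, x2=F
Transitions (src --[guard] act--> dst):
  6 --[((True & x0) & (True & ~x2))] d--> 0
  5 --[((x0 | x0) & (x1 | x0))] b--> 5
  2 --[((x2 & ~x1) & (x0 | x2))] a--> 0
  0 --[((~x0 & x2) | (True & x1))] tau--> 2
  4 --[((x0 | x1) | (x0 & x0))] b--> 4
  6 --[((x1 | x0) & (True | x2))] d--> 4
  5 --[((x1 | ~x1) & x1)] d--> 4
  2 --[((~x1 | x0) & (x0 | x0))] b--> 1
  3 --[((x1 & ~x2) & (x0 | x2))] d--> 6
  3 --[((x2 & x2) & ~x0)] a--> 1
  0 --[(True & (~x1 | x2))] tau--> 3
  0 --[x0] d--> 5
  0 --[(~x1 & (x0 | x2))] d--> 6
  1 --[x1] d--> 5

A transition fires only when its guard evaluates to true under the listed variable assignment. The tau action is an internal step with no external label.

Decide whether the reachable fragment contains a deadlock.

Reachable = {0,1,2,4,5}
  0: d→5  tau→2  [deg 2]
  1: d→5  [deg 1]
  2: b→1  [deg 1]
  4: b→4  [deg 1]
  5: b→5  d→4  [deg 2]

Answer: DEADLOCK-FREE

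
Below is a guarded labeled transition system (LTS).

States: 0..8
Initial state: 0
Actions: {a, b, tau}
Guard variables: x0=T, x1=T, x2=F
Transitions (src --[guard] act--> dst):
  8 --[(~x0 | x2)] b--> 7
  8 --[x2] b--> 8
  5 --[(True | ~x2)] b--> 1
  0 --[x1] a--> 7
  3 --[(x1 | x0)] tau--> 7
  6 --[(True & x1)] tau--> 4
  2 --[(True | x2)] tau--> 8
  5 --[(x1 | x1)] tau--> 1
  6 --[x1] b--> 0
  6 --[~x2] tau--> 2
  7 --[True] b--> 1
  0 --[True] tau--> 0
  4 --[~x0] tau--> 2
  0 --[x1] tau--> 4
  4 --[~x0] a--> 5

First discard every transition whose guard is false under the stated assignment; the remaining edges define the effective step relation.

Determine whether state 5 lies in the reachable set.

11 transition(s) survive guard evaluation.
Layer 0: {0}
Layer 1: {4,7}  cumulative {0,4,7}
Layer 2: {1}  cumulative {0,1,4,7}
R = {0,1,4,7}

Answer: UNREACHABLE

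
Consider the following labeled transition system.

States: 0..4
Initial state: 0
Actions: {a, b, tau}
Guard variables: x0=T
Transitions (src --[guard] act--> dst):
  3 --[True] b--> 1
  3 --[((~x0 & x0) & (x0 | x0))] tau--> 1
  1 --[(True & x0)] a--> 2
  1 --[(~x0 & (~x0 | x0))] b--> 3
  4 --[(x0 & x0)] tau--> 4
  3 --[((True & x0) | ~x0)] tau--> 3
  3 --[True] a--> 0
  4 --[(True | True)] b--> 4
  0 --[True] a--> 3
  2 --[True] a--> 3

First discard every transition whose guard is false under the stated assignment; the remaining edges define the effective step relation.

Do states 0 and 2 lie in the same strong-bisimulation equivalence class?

Answer: BISIMILAR

Working:
Refine partition for ~:
  P[0] = {{0,1,2,3,4}}
  P[1] = {{0,1,2},{3},{4}}
  P[2] = {{0,2},{1},{3},{4}}
Fixed point at round 3; 4 class(es).
0∈{0,2}, 2∈{0,2}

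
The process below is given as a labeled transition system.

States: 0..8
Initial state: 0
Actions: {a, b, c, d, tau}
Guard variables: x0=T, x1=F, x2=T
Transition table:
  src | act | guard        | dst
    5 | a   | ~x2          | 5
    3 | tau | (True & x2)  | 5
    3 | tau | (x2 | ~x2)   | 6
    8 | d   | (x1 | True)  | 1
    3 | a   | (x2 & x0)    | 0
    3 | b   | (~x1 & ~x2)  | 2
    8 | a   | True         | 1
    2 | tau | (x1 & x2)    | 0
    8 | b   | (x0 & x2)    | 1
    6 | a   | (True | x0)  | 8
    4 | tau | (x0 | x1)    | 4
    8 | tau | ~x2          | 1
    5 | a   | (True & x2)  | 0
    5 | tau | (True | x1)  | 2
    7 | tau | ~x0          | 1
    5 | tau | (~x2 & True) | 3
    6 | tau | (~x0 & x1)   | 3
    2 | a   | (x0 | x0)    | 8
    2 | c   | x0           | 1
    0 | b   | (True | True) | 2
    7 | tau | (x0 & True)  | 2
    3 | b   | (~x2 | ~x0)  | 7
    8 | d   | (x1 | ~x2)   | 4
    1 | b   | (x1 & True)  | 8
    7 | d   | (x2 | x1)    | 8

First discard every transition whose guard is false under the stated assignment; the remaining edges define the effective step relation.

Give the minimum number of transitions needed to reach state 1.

Answer: 2

Analysis:
BFS to 1:
  L0 = {0}
  L1 = {2}
  L2 = {1,8}
depth(1)=2, e.g. b·c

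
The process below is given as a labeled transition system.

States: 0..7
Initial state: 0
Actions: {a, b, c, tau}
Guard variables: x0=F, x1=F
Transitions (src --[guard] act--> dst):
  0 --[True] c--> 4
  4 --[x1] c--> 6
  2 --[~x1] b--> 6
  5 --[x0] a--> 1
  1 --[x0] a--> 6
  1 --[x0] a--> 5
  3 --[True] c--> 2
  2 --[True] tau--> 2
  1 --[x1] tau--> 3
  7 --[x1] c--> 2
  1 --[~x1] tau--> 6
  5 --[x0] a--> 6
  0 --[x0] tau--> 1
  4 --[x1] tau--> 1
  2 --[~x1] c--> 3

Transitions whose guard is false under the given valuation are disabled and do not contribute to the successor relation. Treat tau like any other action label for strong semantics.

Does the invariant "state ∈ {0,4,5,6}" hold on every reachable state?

Answer: INVARIANT HOLDS

Analysis:
Safe = {0,4,5,6}
R = {0,4}
  0: ok
  4: ok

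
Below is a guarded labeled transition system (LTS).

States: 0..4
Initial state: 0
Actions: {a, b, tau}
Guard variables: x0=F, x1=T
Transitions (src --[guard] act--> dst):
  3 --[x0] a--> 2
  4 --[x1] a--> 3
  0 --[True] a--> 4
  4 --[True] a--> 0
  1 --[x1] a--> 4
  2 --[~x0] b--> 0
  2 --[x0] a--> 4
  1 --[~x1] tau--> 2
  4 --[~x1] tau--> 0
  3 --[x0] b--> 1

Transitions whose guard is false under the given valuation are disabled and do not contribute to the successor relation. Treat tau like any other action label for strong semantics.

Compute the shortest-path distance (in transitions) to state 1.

Answer: UNREACHABLE

Trace:
Breadth-first toward 1:
  Layer 0: {0}
  Layer 1: {4}
  Layer 2: {3}
1 never appears.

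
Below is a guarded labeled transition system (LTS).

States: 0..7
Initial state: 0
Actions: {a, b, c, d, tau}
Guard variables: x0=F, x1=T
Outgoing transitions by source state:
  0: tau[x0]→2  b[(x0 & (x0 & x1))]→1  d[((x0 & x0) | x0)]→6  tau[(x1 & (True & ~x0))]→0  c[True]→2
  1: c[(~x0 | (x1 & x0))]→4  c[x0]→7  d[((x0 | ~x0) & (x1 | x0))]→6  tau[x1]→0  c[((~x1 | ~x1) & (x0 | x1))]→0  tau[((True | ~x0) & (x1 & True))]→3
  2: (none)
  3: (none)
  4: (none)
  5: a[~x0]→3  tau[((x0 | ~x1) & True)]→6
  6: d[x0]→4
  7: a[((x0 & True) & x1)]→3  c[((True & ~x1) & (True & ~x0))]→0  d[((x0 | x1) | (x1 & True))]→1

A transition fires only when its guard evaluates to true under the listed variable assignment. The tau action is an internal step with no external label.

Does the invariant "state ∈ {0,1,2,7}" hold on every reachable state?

Answer: INVARIANT HOLDS

Working:
Safe = {0,1,2,7}
R = {0,2}
  0: safe
  2: safe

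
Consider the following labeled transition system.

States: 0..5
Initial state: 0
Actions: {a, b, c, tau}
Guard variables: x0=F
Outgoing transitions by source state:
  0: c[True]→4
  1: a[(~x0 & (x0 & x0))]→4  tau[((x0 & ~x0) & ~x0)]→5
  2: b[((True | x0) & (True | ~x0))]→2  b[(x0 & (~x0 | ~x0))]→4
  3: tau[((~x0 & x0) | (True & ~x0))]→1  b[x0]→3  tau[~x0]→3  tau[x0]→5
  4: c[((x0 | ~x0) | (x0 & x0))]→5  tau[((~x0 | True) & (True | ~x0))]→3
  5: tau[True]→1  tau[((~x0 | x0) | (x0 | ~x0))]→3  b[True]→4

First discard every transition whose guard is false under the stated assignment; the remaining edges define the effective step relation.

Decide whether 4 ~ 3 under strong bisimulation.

Answer: NOT BISIMILAR

Analysis:
Bisimulation quotient by refinement:
  round 0: {{0,1,2,3,4,5}}
  round 1: {{0},{1},{2},{3},{4},{5}}
6 equivalence class(es) (converged in 2)
[4]={4}  [3]={3}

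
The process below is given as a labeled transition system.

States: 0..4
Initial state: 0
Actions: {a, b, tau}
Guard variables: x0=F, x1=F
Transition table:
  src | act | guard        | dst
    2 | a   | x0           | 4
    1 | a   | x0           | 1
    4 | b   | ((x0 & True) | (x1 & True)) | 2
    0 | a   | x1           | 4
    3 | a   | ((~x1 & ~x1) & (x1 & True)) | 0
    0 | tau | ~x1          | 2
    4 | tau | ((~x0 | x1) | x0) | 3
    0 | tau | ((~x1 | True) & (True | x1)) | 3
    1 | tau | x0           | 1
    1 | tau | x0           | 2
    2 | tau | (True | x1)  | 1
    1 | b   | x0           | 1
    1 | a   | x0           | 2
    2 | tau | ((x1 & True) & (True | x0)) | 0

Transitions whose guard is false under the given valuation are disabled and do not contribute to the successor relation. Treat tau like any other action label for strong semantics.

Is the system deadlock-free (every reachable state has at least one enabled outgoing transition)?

Answer: DEADLOCK at state 1

Working:
Reachable = {0,1,2,3}
  0: tau→2  tau→3  [deg 2]
  1: ∅  [deadlock]
  2: tau→1  [deg 1]
  3: ∅  [deadlock]
trace reaching 1: tau·tau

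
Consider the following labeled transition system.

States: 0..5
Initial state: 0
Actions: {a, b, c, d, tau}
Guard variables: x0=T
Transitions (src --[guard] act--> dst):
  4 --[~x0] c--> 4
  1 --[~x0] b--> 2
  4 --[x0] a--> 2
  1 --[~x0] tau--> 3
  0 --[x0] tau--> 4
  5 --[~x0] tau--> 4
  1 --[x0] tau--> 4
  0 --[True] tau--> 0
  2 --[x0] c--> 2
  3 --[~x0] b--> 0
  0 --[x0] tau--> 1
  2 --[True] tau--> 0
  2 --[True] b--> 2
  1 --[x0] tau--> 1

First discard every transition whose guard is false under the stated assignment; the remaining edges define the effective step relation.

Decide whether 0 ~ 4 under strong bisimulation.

Answer: NOT BISIMILAR

Analysis:
Compute ~ classes (split until stable):
  P[0] = {{0,1,2,3,4,5}}
  P[1] = {{0,1},{2},{3,5},{4}}
Fixed point at round 2; 4 class(es).
class of 0: {0,1}; class of 4: {4}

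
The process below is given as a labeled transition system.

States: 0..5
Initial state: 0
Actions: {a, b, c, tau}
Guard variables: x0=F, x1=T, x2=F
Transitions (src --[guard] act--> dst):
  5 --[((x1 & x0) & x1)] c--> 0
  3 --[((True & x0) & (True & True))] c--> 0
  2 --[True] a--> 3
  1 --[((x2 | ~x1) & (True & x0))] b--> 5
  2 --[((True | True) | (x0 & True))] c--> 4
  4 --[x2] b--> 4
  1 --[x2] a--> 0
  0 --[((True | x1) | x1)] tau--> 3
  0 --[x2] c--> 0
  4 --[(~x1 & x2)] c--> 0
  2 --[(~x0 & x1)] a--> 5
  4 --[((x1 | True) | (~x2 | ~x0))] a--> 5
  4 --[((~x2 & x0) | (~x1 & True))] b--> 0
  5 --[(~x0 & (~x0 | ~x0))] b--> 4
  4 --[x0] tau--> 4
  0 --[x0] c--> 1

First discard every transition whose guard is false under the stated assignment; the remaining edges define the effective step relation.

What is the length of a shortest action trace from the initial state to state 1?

BFS to 1:
  Layer 0: {0}
  Layer 1: {3}
1 never appears.

Answer: UNREACHABLE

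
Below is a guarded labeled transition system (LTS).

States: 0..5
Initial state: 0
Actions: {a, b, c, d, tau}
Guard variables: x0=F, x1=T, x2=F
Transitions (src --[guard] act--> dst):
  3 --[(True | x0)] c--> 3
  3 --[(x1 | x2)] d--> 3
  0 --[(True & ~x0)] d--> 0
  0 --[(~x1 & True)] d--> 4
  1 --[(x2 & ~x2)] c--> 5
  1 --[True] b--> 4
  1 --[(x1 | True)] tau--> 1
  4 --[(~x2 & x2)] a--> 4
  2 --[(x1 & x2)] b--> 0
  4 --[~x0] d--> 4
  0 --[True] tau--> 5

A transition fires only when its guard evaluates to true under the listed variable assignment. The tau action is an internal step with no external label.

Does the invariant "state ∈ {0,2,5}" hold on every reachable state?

Answer: INVARIANT HOLDS

Analysis:
Allowed set {0,2,5}
Reachable = {0,5}
  0: ✓
  5: ✓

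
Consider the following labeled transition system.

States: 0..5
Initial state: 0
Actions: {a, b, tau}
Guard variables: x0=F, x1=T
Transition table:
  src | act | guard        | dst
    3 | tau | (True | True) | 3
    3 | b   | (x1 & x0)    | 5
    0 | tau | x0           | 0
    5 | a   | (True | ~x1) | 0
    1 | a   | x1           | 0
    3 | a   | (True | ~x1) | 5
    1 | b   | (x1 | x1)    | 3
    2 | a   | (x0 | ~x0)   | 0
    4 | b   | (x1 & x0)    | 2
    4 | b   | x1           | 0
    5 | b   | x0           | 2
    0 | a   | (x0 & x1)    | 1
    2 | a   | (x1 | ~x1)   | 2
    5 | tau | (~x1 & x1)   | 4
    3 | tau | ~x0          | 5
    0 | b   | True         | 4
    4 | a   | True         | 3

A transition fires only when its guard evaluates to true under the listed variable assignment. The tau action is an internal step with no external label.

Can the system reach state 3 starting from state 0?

Answer: REACHABLE

Trace:
11 transition(s) survive guard evaluation.
Layer 0: {0}
Layer 1: {4}  now seen {0,4}
Layer 2: {3}  now seen {0,3,4}
Layer 3: {5}  now seen {0,3,4,5}
Reach set: {0,3,4,5}
witness 3: b·a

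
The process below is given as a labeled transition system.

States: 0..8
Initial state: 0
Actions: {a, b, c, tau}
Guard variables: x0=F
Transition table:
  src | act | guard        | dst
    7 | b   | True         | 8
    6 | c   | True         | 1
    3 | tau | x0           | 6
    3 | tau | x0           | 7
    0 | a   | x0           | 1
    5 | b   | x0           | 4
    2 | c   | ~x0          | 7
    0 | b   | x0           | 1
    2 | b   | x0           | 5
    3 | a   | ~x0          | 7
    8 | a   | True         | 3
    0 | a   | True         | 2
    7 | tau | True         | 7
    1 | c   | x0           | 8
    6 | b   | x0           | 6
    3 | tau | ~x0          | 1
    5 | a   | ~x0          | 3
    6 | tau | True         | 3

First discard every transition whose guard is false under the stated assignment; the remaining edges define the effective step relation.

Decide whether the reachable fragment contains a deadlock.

R = {0,1,2,3,7,8}
  0: a→2  [deg 1]
  1: ∅  [STUCK]
  2: c→7  [deg 1]
  3: a→7  tau→1  [deg 2]
  7: b→8  tau→7  [deg 2]
  8: a→3  [deg 1]
witness 1: a·c·b·a·tau

Answer: DEADLOCK at state 1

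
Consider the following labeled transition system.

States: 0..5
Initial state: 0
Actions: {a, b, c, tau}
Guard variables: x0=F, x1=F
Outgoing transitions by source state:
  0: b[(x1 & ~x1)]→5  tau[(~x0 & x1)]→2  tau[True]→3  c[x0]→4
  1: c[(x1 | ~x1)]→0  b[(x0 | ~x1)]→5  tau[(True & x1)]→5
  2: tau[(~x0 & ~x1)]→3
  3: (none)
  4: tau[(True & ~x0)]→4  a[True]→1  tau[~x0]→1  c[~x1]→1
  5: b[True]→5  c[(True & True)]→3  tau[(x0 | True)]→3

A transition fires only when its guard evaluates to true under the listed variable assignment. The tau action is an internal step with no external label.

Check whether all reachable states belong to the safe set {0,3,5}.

Allowed set {0,3,5}
Reachable = {0,3}
  0: safe
  3: safe

Answer: INVARIANT HOLDS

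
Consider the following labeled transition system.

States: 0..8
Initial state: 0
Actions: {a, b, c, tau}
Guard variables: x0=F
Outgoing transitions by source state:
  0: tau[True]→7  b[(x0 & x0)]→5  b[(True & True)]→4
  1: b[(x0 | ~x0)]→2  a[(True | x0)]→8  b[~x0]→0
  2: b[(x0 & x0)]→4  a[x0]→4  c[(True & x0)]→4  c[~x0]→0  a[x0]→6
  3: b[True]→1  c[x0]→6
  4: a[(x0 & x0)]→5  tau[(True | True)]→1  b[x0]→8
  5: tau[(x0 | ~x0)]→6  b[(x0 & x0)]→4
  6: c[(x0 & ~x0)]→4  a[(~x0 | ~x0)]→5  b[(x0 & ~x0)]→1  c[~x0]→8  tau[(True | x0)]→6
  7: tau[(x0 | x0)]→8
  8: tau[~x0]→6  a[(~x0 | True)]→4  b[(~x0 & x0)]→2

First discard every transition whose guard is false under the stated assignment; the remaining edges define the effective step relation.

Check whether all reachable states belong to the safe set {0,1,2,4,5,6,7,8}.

Inv-set: {0,1,2,4,5,6,7,8}
Reachable = {0,1,2,4,5,6,7,8}
  0: ok
  1: ok
  2: ok
  4: ok
  5: ok
  6: ok
  7: ok
  8: ok

Answer: INVARIANT HOLDS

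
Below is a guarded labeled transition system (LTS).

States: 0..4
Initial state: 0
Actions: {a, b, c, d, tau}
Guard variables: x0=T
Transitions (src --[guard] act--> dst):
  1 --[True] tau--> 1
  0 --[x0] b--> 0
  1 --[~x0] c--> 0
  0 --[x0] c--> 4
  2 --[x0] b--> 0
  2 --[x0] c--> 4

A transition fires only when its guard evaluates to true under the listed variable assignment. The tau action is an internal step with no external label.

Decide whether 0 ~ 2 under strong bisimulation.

Answer: BISIMILAR

Trace:
Bisimulation quotient by refinement:
  π0 = {{0,1,2,3,4}}
  π1 = {{0,2},{1},{3,4}}
3 equivalence class(es) (converged in 2)
[0]={0,2}  [2]={0,2}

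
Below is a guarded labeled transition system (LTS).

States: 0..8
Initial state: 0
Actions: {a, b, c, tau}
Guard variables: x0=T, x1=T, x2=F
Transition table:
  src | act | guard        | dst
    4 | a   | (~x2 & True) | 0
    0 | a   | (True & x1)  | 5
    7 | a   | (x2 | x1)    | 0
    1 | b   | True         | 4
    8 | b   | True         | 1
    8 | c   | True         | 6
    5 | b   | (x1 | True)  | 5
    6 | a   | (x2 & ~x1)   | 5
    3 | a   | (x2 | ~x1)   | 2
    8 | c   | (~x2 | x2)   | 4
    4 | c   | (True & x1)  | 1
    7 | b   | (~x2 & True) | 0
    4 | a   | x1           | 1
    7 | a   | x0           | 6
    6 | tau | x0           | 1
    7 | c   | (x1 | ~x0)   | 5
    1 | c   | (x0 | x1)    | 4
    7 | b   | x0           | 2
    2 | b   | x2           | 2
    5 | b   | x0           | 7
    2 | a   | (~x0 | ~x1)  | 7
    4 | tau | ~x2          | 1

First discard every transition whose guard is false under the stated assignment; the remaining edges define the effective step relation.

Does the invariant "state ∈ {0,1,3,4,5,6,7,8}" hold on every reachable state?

Answer: INVARIANT VIOLATED at state 2

Analysis:
Allowed set {0,1,3,4,5,6,7,8}
Reachable = {0,1,2,4,5,6,7}
  0: ✓
  1: ✓
  2: VIOLATES
  4: ✓
  5: ✓
  6: ✓
  7: ✓
witness against invariant: a·b·b → 2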